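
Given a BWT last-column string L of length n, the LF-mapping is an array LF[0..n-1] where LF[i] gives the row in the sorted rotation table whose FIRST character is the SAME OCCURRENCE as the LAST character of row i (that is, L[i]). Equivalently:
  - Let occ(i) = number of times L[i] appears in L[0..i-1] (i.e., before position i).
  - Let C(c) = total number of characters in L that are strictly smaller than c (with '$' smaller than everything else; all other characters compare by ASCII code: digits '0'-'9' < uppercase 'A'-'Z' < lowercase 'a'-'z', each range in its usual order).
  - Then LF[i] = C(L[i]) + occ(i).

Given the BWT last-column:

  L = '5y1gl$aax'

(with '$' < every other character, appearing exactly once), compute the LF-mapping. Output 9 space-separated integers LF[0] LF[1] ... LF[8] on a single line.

Char counts: '$':1, '1':1, '5':1, 'a':2, 'g':1, 'l':1, 'x':1, 'y':1
C (first-col start): C('$')=0, C('1')=1, C('5')=2, C('a')=3, C('g')=5, C('l')=6, C('x')=7, C('y')=8
L[0]='5': occ=0, LF[0]=C('5')+0=2+0=2
L[1]='y': occ=0, LF[1]=C('y')+0=8+0=8
L[2]='1': occ=0, LF[2]=C('1')+0=1+0=1
L[3]='g': occ=0, LF[3]=C('g')+0=5+0=5
L[4]='l': occ=0, LF[4]=C('l')+0=6+0=6
L[5]='$': occ=0, LF[5]=C('$')+0=0+0=0
L[6]='a': occ=0, LF[6]=C('a')+0=3+0=3
L[7]='a': occ=1, LF[7]=C('a')+1=3+1=4
L[8]='x': occ=0, LF[8]=C('x')+0=7+0=7

Answer: 2 8 1 5 6 0 3 4 7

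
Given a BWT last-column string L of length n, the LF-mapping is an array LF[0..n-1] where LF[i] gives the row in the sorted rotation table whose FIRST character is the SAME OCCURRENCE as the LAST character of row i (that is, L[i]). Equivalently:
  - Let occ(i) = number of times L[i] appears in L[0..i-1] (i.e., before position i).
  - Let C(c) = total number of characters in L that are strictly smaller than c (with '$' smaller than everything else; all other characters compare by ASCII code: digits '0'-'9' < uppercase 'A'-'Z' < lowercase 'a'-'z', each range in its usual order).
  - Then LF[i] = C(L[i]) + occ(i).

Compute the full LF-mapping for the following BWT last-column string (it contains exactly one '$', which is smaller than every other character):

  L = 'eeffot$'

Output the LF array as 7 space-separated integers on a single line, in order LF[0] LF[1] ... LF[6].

Answer: 1 2 3 4 5 6 0

Derivation:
Char counts: '$':1, 'e':2, 'f':2, 'o':1, 't':1
C (first-col start): C('$')=0, C('e')=1, C('f')=3, C('o')=5, C('t')=6
L[0]='e': occ=0, LF[0]=C('e')+0=1+0=1
L[1]='e': occ=1, LF[1]=C('e')+1=1+1=2
L[2]='f': occ=0, LF[2]=C('f')+0=3+0=3
L[3]='f': occ=1, LF[3]=C('f')+1=3+1=4
L[4]='o': occ=0, LF[4]=C('o')+0=5+0=5
L[5]='t': occ=0, LF[5]=C('t')+0=6+0=6
L[6]='$': occ=0, LF[6]=C('$')+0=0+0=0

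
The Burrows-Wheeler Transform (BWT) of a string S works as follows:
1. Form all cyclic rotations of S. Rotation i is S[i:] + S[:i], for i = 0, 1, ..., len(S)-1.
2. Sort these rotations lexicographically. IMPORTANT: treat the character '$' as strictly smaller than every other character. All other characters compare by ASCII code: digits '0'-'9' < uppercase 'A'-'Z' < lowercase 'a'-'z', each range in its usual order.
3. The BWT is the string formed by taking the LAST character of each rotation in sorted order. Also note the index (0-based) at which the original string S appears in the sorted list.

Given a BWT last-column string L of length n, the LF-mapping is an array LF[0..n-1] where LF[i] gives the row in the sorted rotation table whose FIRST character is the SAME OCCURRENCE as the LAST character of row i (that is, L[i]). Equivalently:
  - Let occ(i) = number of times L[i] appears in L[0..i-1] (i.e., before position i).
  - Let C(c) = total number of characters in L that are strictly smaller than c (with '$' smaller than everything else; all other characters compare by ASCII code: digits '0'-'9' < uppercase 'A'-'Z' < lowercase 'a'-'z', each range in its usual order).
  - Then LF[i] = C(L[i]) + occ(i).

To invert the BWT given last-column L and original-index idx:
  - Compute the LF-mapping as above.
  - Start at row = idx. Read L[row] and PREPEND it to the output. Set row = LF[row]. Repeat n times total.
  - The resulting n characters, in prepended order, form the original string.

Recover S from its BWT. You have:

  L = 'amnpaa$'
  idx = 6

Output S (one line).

Answer: panama$

Derivation:
LF mapping: 1 4 5 6 2 3 0
Walk LF starting at row 6, prepending L[row]:
  step 1: row=6, L[6]='$', prepend. Next row=LF[6]=0
  step 2: row=0, L[0]='a', prepend. Next row=LF[0]=1
  step 3: row=1, L[1]='m', prepend. Next row=LF[1]=4
  step 4: row=4, L[4]='a', prepend. Next row=LF[4]=2
  step 5: row=2, L[2]='n', prepend. Next row=LF[2]=5
  step 6: row=5, L[5]='a', prepend. Next row=LF[5]=3
  step 7: row=3, L[3]='p', prepend. Next row=LF[3]=6
Reversed output: panama$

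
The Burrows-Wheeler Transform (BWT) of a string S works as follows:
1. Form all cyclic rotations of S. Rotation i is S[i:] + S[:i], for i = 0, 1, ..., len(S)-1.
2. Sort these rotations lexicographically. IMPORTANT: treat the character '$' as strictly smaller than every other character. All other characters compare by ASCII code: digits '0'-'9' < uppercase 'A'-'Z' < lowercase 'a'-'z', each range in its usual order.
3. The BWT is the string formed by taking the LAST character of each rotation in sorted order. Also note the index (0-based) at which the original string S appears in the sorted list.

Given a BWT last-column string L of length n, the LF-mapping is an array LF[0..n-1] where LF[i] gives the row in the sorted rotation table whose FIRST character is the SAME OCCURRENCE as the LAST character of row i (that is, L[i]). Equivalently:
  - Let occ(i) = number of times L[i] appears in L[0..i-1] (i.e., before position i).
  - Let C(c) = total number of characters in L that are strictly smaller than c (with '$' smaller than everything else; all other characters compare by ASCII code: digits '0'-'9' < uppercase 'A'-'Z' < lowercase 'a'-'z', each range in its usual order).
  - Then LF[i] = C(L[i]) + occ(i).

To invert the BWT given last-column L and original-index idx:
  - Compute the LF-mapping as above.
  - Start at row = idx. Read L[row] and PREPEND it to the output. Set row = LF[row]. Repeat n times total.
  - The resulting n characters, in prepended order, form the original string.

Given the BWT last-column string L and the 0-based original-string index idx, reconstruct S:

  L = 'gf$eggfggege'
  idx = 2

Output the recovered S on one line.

LF mapping: 6 4 0 1 7 8 5 9 10 2 11 3
Walk LF starting at row 2, prepending L[row]:
  step 1: row=2, L[2]='$', prepend. Next row=LF[2]=0
  step 2: row=0, L[0]='g', prepend. Next row=LF[0]=6
  step 3: row=6, L[6]='f', prepend. Next row=LF[6]=5
  step 4: row=5, L[5]='g', prepend. Next row=LF[5]=8
  step 5: row=8, L[8]='g', prepend. Next row=LF[8]=10
  step 6: row=10, L[10]='g', prepend. Next row=LF[10]=11
  step 7: row=11, L[11]='e', prepend. Next row=LF[11]=3
  step 8: row=3, L[3]='e', prepend. Next row=LF[3]=1
  step 9: row=1, L[1]='f', prepend. Next row=LF[1]=4
  step 10: row=4, L[4]='g', prepend. Next row=LF[4]=7
  step 11: row=7, L[7]='g', prepend. Next row=LF[7]=9
  step 12: row=9, L[9]='e', prepend. Next row=LF[9]=2
Reversed output: eggfeegggfg$

Answer: eggfeegggfg$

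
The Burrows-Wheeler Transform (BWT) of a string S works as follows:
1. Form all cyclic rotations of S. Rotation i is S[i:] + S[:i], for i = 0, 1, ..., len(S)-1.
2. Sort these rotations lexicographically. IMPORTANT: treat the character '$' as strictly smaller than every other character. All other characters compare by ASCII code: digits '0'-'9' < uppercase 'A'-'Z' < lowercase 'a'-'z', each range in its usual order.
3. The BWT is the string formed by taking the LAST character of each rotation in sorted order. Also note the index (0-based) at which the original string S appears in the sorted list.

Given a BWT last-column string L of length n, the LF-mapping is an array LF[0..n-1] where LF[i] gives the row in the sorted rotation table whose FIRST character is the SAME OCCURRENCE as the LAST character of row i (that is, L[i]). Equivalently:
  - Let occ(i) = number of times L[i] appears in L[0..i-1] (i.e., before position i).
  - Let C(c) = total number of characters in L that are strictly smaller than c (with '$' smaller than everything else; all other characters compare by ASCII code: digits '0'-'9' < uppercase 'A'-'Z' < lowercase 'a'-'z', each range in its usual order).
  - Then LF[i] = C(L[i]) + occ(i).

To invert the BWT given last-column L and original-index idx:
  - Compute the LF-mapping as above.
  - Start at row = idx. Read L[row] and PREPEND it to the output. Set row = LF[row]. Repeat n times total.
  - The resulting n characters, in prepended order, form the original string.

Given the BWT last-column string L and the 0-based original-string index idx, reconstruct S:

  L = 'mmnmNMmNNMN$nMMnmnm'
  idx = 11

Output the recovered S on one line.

Answer: mMmnmNNNmMNMmnnnMm$

Derivation:
LF mapping: 9 10 15 11 5 1 12 6 7 2 8 0 16 3 4 17 13 18 14
Walk LF starting at row 11, prepending L[row]:
  step 1: row=11, L[11]='$', prepend. Next row=LF[11]=0
  step 2: row=0, L[0]='m', prepend. Next row=LF[0]=9
  step 3: row=9, L[9]='M', prepend. Next row=LF[9]=2
  step 4: row=2, L[2]='n', prepend. Next row=LF[2]=15
  step 5: row=15, L[15]='n', prepend. Next row=LF[15]=17
  step 6: row=17, L[17]='n', prepend. Next row=LF[17]=18
  step 7: row=18, L[18]='m', prepend. Next row=LF[18]=14
  step 8: row=14, L[14]='M', prepend. Next row=LF[14]=4
  step 9: row=4, L[4]='N', prepend. Next row=LF[4]=5
  step 10: row=5, L[5]='M', prepend. Next row=LF[5]=1
  step 11: row=1, L[1]='m', prepend. Next row=LF[1]=10
  step 12: row=10, L[10]='N', prepend. Next row=LF[10]=8
  step 13: row=8, L[8]='N', prepend. Next row=LF[8]=7
  step 14: row=7, L[7]='N', prepend. Next row=LF[7]=6
  step 15: row=6, L[6]='m', prepend. Next row=LF[6]=12
  step 16: row=12, L[12]='n', prepend. Next row=LF[12]=16
  step 17: row=16, L[16]='m', prepend. Next row=LF[16]=13
  step 18: row=13, L[13]='M', prepend. Next row=LF[13]=3
  step 19: row=3, L[3]='m', prepend. Next row=LF[3]=11
Reversed output: mMmnmNNNmMNMmnnnMm$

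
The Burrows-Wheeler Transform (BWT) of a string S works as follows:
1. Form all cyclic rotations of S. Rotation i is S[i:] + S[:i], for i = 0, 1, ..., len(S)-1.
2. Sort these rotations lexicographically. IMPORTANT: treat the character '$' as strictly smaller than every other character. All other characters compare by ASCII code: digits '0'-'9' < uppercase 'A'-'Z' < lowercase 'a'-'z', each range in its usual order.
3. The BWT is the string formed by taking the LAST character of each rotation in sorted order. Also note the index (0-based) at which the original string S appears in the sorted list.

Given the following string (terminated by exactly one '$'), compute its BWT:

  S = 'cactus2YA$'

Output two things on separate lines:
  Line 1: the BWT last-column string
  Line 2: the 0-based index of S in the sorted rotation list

Answer: AsY2c$auct
5

Derivation:
All 10 rotations (rotation i = S[i:]+S[:i]):
  rot[0] = cactus2YA$
  rot[1] = actus2YA$c
  rot[2] = ctus2YA$ca
  rot[3] = tus2YA$cac
  rot[4] = us2YA$cact
  rot[5] = s2YA$cactu
  rot[6] = 2YA$cactus
  rot[7] = YA$cactus2
  rot[8] = A$cactus2Y
  rot[9] = $cactus2YA
Sorted (with $ < everything):
  sorted[0] = $cactus2YA  (last char: 'A')
  sorted[1] = 2YA$cactus  (last char: 's')
  sorted[2] = A$cactus2Y  (last char: 'Y')
  sorted[3] = YA$cactus2  (last char: '2')
  sorted[4] = actus2YA$c  (last char: 'c')
  sorted[5] = cactus2YA$  (last char: '$')
  sorted[6] = ctus2YA$ca  (last char: 'a')
  sorted[7] = s2YA$cactu  (last char: 'u')
  sorted[8] = tus2YA$cac  (last char: 'c')
  sorted[9] = us2YA$cact  (last char: 't')
Last column: AsY2c$auct
Original string S is at sorted index 5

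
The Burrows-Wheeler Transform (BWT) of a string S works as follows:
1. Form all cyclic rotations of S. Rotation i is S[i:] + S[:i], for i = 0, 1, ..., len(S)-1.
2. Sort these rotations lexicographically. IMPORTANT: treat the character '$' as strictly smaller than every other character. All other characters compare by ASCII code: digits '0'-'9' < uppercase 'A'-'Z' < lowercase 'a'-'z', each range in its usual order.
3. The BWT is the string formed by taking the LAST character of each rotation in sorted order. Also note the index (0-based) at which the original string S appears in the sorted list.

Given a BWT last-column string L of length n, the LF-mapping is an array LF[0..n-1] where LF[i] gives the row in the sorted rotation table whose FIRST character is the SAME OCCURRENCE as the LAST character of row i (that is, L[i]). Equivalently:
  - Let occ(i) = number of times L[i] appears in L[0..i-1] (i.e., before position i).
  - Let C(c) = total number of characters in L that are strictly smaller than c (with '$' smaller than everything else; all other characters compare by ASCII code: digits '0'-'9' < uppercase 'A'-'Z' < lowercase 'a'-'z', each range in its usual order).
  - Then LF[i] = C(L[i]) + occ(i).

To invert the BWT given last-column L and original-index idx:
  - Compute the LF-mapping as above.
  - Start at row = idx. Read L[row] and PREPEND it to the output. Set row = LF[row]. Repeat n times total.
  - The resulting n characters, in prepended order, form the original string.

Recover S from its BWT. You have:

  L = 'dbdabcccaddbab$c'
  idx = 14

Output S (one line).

Answer: dcbcdcbdacbbaad$

Derivation:
LF mapping: 12 4 13 1 5 8 9 10 2 14 15 6 3 7 0 11
Walk LF starting at row 14, prepending L[row]:
  step 1: row=14, L[14]='$', prepend. Next row=LF[14]=0
  step 2: row=0, L[0]='d', prepend. Next row=LF[0]=12
  step 3: row=12, L[12]='a', prepend. Next row=LF[12]=3
  step 4: row=3, L[3]='a', prepend. Next row=LF[3]=1
  step 5: row=1, L[1]='b', prepend. Next row=LF[1]=4
  step 6: row=4, L[4]='b', prepend. Next row=LF[4]=5
  step 7: row=5, L[5]='c', prepend. Next row=LF[5]=8
  step 8: row=8, L[8]='a', prepend. Next row=LF[8]=2
  step 9: row=2, L[2]='d', prepend. Next row=LF[2]=13
  step 10: row=13, L[13]='b', prepend. Next row=LF[13]=7
  step 11: row=7, L[7]='c', prepend. Next row=LF[7]=10
  step 12: row=10, L[10]='d', prepend. Next row=LF[10]=15
  step 13: row=15, L[15]='c', prepend. Next row=LF[15]=11
  step 14: row=11, L[11]='b', prepend. Next row=LF[11]=6
  step 15: row=6, L[6]='c', prepend. Next row=LF[6]=9
  step 16: row=9, L[9]='d', prepend. Next row=LF[9]=14
Reversed output: dcbcdcbdacbbaad$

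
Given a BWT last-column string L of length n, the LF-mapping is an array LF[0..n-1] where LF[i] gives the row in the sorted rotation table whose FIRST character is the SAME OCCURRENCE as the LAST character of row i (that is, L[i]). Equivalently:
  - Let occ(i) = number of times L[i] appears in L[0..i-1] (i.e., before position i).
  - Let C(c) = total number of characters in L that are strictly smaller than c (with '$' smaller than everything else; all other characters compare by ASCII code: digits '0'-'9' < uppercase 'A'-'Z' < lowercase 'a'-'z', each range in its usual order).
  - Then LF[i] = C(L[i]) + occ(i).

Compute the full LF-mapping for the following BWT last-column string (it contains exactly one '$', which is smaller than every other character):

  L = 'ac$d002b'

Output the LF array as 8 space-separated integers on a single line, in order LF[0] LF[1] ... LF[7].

Answer: 4 6 0 7 1 2 3 5

Derivation:
Char counts: '$':1, '0':2, '2':1, 'a':1, 'b':1, 'c':1, 'd':1
C (first-col start): C('$')=0, C('0')=1, C('2')=3, C('a')=4, C('b')=5, C('c')=6, C('d')=7
L[0]='a': occ=0, LF[0]=C('a')+0=4+0=4
L[1]='c': occ=0, LF[1]=C('c')+0=6+0=6
L[2]='$': occ=0, LF[2]=C('$')+0=0+0=0
L[3]='d': occ=0, LF[3]=C('d')+0=7+0=7
L[4]='0': occ=0, LF[4]=C('0')+0=1+0=1
L[5]='0': occ=1, LF[5]=C('0')+1=1+1=2
L[6]='2': occ=0, LF[6]=C('2')+0=3+0=3
L[7]='b': occ=0, LF[7]=C('b')+0=5+0=5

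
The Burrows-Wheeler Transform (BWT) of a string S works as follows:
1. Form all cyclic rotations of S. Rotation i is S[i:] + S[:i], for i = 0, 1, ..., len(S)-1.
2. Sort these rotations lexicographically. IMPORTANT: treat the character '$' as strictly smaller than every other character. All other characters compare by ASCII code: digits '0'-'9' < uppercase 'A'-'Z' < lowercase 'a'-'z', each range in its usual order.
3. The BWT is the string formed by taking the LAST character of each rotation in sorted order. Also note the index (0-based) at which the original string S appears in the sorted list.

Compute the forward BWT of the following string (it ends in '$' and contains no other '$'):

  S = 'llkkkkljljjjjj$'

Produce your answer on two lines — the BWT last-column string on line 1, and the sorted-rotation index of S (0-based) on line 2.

All 15 rotations (rotation i = S[i:]+S[:i]):
  rot[0] = llkkkkljljjjjj$
  rot[1] = lkkkkljljjjjj$l
  rot[2] = kkkkljljjjjj$ll
  rot[3] = kkkljljjjjj$llk
  rot[4] = kkljljjjjj$llkk
  rot[5] = kljljjjjj$llkkk
  rot[6] = ljljjjjj$llkkkk
  rot[7] = jljjjjj$llkkkkl
  rot[8] = ljjjjj$llkkkklj
  rot[9] = jjjjj$llkkkkljl
  rot[10] = jjjj$llkkkkljlj
  rot[11] = jjj$llkkkkljljj
  rot[12] = jj$llkkkkljljjj
  rot[13] = j$llkkkkljljjjj
  rot[14] = $llkkkkljljjjjj
Sorted (with $ < everything):
  sorted[0] = $llkkkkljljjjjj  (last char: 'j')
  sorted[1] = j$llkkkkljljjjj  (last char: 'j')
  sorted[2] = jj$llkkkkljljjj  (last char: 'j')
  sorted[3] = jjj$llkkkkljljj  (last char: 'j')
  sorted[4] = jjjj$llkkkkljlj  (last char: 'j')
  sorted[5] = jjjjj$llkkkkljl  (last char: 'l')
  sorted[6] = jljjjjj$llkkkkl  (last char: 'l')
  sorted[7] = kkkkljljjjjj$ll  (last char: 'l')
  sorted[8] = kkkljljjjjj$llk  (last char: 'k')
  sorted[9] = kkljljjjjj$llkk  (last char: 'k')
  sorted[10] = kljljjjjj$llkkk  (last char: 'k')
  sorted[11] = ljjjjj$llkkkklj  (last char: 'j')
  sorted[12] = ljljjjjj$llkkkk  (last char: 'k')
  sorted[13] = lkkkkljljjjjj$l  (last char: 'l')
  sorted[14] = llkkkkljljjjjj$  (last char: '$')
Last column: jjjjjlllkkkjkl$
Original string S is at sorted index 14

Answer: jjjjjlllkkkjkl$
14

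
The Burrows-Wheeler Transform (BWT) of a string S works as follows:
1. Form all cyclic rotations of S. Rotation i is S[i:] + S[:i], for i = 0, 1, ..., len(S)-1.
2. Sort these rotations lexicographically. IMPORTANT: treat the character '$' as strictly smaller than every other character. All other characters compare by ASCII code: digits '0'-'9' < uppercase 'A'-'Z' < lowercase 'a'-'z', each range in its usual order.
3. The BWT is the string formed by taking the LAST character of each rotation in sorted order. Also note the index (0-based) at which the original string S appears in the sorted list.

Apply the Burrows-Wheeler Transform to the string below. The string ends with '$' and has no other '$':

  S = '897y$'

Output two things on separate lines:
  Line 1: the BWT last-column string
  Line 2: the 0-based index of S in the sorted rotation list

All 5 rotations (rotation i = S[i:]+S[:i]):
  rot[0] = 897y$
  rot[1] = 97y$8
  rot[2] = 7y$89
  rot[3] = y$897
  rot[4] = $897y
Sorted (with $ < everything):
  sorted[0] = $897y  (last char: 'y')
  sorted[1] = 7y$89  (last char: '9')
  sorted[2] = 897y$  (last char: '$')
  sorted[3] = 97y$8  (last char: '8')
  sorted[4] = y$897  (last char: '7')
Last column: y9$87
Original string S is at sorted index 2

Answer: y9$87
2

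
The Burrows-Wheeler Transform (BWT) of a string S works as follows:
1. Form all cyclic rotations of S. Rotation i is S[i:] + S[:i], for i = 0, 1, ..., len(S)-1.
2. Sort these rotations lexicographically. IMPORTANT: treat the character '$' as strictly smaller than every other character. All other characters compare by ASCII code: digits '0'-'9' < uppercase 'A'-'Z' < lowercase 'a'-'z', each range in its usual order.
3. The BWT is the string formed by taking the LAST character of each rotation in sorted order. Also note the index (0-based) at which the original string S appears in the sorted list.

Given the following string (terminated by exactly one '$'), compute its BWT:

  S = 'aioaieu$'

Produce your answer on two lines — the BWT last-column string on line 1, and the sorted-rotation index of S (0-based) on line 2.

All 8 rotations (rotation i = S[i:]+S[:i]):
  rot[0] = aioaieu$
  rot[1] = ioaieu$a
  rot[2] = oaieu$ai
  rot[3] = aieu$aio
  rot[4] = ieu$aioa
  rot[5] = eu$aioai
  rot[6] = u$aioaie
  rot[7] = $aioaieu
Sorted (with $ < everything):
  sorted[0] = $aioaieu  (last char: 'u')
  sorted[1] = aieu$aio  (last char: 'o')
  sorted[2] = aioaieu$  (last char: '$')
  sorted[3] = eu$aioai  (last char: 'i')
  sorted[4] = ieu$aioa  (last char: 'a')
  sorted[5] = ioaieu$a  (last char: 'a')
  sorted[6] = oaieu$ai  (last char: 'i')
  sorted[7] = u$aioaie  (last char: 'e')
Last column: uo$iaaie
Original string S is at sorted index 2

Answer: uo$iaaie
2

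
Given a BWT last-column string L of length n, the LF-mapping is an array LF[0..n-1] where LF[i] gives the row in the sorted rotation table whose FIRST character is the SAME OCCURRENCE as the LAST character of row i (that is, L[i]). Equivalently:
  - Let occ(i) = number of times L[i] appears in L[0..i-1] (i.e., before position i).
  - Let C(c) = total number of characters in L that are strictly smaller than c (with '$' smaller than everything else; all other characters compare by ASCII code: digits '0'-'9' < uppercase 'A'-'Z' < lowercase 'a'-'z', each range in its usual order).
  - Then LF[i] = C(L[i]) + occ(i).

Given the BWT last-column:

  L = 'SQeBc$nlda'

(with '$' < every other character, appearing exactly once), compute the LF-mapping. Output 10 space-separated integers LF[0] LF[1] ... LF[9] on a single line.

Answer: 3 2 7 1 5 0 9 8 6 4

Derivation:
Char counts: '$':1, 'B':1, 'Q':1, 'S':1, 'a':1, 'c':1, 'd':1, 'e':1, 'l':1, 'n':1
C (first-col start): C('$')=0, C('B')=1, C('Q')=2, C('S')=3, C('a')=4, C('c')=5, C('d')=6, C('e')=7, C('l')=8, C('n')=9
L[0]='S': occ=0, LF[0]=C('S')+0=3+0=3
L[1]='Q': occ=0, LF[1]=C('Q')+0=2+0=2
L[2]='e': occ=0, LF[2]=C('e')+0=7+0=7
L[3]='B': occ=0, LF[3]=C('B')+0=1+0=1
L[4]='c': occ=0, LF[4]=C('c')+0=5+0=5
L[5]='$': occ=0, LF[5]=C('$')+0=0+0=0
L[6]='n': occ=0, LF[6]=C('n')+0=9+0=9
L[7]='l': occ=0, LF[7]=C('l')+0=8+0=8
L[8]='d': occ=0, LF[8]=C('d')+0=6+0=6
L[9]='a': occ=0, LF[9]=C('a')+0=4+0=4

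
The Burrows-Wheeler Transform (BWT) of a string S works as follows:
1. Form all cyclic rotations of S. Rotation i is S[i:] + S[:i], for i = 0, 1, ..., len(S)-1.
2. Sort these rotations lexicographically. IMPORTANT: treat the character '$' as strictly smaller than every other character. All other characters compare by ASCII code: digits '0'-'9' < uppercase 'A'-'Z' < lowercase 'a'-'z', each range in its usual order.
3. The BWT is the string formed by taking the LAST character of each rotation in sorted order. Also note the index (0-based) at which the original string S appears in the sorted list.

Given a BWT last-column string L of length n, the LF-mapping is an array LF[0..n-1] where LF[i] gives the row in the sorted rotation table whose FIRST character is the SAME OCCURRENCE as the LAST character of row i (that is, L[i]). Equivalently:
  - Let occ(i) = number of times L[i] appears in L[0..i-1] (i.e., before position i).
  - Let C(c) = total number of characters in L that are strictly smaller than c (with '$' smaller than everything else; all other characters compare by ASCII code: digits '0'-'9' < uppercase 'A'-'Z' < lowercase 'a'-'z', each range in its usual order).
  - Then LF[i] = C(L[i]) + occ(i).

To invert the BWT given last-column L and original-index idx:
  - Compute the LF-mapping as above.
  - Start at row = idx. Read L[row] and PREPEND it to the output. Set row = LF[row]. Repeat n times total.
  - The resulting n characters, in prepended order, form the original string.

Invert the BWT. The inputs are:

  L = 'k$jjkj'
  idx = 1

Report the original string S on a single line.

LF mapping: 4 0 1 2 5 3
Walk LF starting at row 1, prepending L[row]:
  step 1: row=1, L[1]='$', prepend. Next row=LF[1]=0
  step 2: row=0, L[0]='k', prepend. Next row=LF[0]=4
  step 3: row=4, L[4]='k', prepend. Next row=LF[4]=5
  step 4: row=5, L[5]='j', prepend. Next row=LF[5]=3
  step 5: row=3, L[3]='j', prepend. Next row=LF[3]=2
  step 6: row=2, L[2]='j', prepend. Next row=LF[2]=1
Reversed output: jjjkk$

Answer: jjjkk$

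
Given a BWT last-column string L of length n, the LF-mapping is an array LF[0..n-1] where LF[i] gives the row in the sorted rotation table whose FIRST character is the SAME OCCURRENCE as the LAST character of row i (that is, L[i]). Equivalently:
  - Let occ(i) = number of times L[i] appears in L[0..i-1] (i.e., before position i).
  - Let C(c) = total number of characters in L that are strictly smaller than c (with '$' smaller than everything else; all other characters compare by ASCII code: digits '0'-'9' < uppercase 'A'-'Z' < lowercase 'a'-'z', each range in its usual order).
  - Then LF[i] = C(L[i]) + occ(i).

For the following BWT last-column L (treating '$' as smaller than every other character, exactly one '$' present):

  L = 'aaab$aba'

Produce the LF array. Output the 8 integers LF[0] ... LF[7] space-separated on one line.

Answer: 1 2 3 6 0 4 7 5

Derivation:
Char counts: '$':1, 'a':5, 'b':2
C (first-col start): C('$')=0, C('a')=1, C('b')=6
L[0]='a': occ=0, LF[0]=C('a')+0=1+0=1
L[1]='a': occ=1, LF[1]=C('a')+1=1+1=2
L[2]='a': occ=2, LF[2]=C('a')+2=1+2=3
L[3]='b': occ=0, LF[3]=C('b')+0=6+0=6
L[4]='$': occ=0, LF[4]=C('$')+0=0+0=0
L[5]='a': occ=3, LF[5]=C('a')+3=1+3=4
L[6]='b': occ=1, LF[6]=C('b')+1=6+1=7
L[7]='a': occ=4, LF[7]=C('a')+4=1+4=5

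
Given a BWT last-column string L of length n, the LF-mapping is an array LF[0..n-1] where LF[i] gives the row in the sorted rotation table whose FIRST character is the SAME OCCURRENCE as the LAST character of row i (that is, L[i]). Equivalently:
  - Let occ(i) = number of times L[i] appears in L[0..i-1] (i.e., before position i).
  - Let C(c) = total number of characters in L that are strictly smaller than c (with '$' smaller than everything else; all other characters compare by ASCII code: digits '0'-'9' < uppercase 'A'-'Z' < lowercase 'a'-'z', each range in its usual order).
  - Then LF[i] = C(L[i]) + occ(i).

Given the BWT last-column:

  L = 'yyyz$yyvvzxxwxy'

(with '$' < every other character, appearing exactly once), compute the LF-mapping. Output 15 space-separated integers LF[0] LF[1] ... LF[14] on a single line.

Answer: 7 8 9 13 0 10 11 1 2 14 4 5 3 6 12

Derivation:
Char counts: '$':1, 'v':2, 'w':1, 'x':3, 'y':6, 'z':2
C (first-col start): C('$')=0, C('v')=1, C('w')=3, C('x')=4, C('y')=7, C('z')=13
L[0]='y': occ=0, LF[0]=C('y')+0=7+0=7
L[1]='y': occ=1, LF[1]=C('y')+1=7+1=8
L[2]='y': occ=2, LF[2]=C('y')+2=7+2=9
L[3]='z': occ=0, LF[3]=C('z')+0=13+0=13
L[4]='$': occ=0, LF[4]=C('$')+0=0+0=0
L[5]='y': occ=3, LF[5]=C('y')+3=7+3=10
L[6]='y': occ=4, LF[6]=C('y')+4=7+4=11
L[7]='v': occ=0, LF[7]=C('v')+0=1+0=1
L[8]='v': occ=1, LF[8]=C('v')+1=1+1=2
L[9]='z': occ=1, LF[9]=C('z')+1=13+1=14
L[10]='x': occ=0, LF[10]=C('x')+0=4+0=4
L[11]='x': occ=1, LF[11]=C('x')+1=4+1=5
L[12]='w': occ=0, LF[12]=C('w')+0=3+0=3
L[13]='x': occ=2, LF[13]=C('x')+2=4+2=6
L[14]='y': occ=5, LF[14]=C('y')+5=7+5=12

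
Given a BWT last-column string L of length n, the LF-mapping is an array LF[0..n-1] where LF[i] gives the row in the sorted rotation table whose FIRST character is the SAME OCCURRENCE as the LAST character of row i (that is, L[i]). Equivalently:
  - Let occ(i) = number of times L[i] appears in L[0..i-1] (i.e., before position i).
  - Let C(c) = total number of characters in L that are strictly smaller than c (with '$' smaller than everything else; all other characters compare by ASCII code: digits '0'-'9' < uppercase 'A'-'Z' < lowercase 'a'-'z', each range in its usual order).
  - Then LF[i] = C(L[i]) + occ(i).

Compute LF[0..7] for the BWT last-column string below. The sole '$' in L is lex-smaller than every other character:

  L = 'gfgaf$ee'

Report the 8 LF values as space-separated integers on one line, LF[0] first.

Char counts: '$':1, 'a':1, 'e':2, 'f':2, 'g':2
C (first-col start): C('$')=0, C('a')=1, C('e')=2, C('f')=4, C('g')=6
L[0]='g': occ=0, LF[0]=C('g')+0=6+0=6
L[1]='f': occ=0, LF[1]=C('f')+0=4+0=4
L[2]='g': occ=1, LF[2]=C('g')+1=6+1=7
L[3]='a': occ=0, LF[3]=C('a')+0=1+0=1
L[4]='f': occ=1, LF[4]=C('f')+1=4+1=5
L[5]='$': occ=0, LF[5]=C('$')+0=0+0=0
L[6]='e': occ=0, LF[6]=C('e')+0=2+0=2
L[7]='e': occ=1, LF[7]=C('e')+1=2+1=3

Answer: 6 4 7 1 5 0 2 3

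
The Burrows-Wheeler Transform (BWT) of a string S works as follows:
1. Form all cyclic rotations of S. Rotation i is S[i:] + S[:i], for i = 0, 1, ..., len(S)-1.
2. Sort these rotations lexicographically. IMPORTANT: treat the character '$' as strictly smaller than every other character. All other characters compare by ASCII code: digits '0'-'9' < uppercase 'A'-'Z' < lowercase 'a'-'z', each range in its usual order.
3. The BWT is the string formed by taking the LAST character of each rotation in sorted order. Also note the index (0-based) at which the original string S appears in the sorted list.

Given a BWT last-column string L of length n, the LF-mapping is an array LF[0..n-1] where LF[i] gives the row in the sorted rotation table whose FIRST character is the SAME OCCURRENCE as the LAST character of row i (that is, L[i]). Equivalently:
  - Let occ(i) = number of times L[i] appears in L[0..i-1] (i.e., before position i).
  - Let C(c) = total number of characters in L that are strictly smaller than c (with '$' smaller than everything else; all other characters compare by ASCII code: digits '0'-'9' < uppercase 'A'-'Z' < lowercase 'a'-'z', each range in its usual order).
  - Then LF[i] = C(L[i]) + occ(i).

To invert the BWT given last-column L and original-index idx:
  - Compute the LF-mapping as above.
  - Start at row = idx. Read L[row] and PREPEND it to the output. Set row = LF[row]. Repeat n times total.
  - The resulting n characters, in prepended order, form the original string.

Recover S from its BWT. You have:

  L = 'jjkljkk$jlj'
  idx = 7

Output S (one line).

Answer: kjlljjkkjj$

Derivation:
LF mapping: 1 2 6 9 3 7 8 0 4 10 5
Walk LF starting at row 7, prepending L[row]:
  step 1: row=7, L[7]='$', prepend. Next row=LF[7]=0
  step 2: row=0, L[0]='j', prepend. Next row=LF[0]=1
  step 3: row=1, L[1]='j', prepend. Next row=LF[1]=2
  step 4: row=2, L[2]='k', prepend. Next row=LF[2]=6
  step 5: row=6, L[6]='k', prepend. Next row=LF[6]=8
  step 6: row=8, L[8]='j', prepend. Next row=LF[8]=4
  step 7: row=4, L[4]='j', prepend. Next row=LF[4]=3
  step 8: row=3, L[3]='l', prepend. Next row=LF[3]=9
  step 9: row=9, L[9]='l', prepend. Next row=LF[9]=10
  step 10: row=10, L[10]='j', prepend. Next row=LF[10]=5
  step 11: row=5, L[5]='k', prepend. Next row=LF[5]=7
Reversed output: kjlljjkkjj$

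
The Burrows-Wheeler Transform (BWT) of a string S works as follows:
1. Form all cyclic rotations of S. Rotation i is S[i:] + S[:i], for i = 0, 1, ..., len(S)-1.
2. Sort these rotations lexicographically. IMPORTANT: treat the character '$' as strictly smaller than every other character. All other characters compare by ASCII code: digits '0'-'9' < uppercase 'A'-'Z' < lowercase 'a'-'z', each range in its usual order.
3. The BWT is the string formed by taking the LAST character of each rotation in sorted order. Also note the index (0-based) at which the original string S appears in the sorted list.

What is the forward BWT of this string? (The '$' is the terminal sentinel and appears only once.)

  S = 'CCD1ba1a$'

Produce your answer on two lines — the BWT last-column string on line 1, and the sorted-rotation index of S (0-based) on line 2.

All 9 rotations (rotation i = S[i:]+S[:i]):
  rot[0] = CCD1ba1a$
  rot[1] = CD1ba1a$C
  rot[2] = D1ba1a$CC
  rot[3] = 1ba1a$CCD
  rot[4] = ba1a$CCD1
  rot[5] = a1a$CCD1b
  rot[6] = 1a$CCD1ba
  rot[7] = a$CCD1ba1
  rot[8] = $CCD1ba1a
Sorted (with $ < everything):
  sorted[0] = $CCD1ba1a  (last char: 'a')
  sorted[1] = 1a$CCD1ba  (last char: 'a')
  sorted[2] = 1ba1a$CCD  (last char: 'D')
  sorted[3] = CCD1ba1a$  (last char: '$')
  sorted[4] = CD1ba1a$C  (last char: 'C')
  sorted[5] = D1ba1a$CC  (last char: 'C')
  sorted[6] = a$CCD1ba1  (last char: '1')
  sorted[7] = a1a$CCD1b  (last char: 'b')
  sorted[8] = ba1a$CCD1  (last char: '1')
Last column: aaD$CC1b1
Original string S is at sorted index 3

Answer: aaD$CC1b1
3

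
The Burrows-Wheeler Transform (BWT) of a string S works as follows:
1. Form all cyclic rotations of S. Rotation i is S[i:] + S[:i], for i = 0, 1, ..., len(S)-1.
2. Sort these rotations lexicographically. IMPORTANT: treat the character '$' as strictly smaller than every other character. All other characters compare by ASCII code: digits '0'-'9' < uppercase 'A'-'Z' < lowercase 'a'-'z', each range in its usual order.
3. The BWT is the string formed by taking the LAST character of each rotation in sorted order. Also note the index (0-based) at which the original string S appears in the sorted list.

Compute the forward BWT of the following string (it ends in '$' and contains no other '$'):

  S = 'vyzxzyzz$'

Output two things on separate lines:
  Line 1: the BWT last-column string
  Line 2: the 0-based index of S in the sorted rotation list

Answer: z$zvzzyxy
1

Derivation:
All 9 rotations (rotation i = S[i:]+S[:i]):
  rot[0] = vyzxzyzz$
  rot[1] = yzxzyzz$v
  rot[2] = zxzyzz$vy
  rot[3] = xzyzz$vyz
  rot[4] = zyzz$vyzx
  rot[5] = yzz$vyzxz
  rot[6] = zz$vyzxzy
  rot[7] = z$vyzxzyz
  rot[8] = $vyzxzyzz
Sorted (with $ < everything):
  sorted[0] = $vyzxzyzz  (last char: 'z')
  sorted[1] = vyzxzyzz$  (last char: '$')
  sorted[2] = xzyzz$vyz  (last char: 'z')
  sorted[3] = yzxzyzz$v  (last char: 'v')
  sorted[4] = yzz$vyzxz  (last char: 'z')
  sorted[5] = z$vyzxzyz  (last char: 'z')
  sorted[6] = zxzyzz$vy  (last char: 'y')
  sorted[7] = zyzz$vyzx  (last char: 'x')
  sorted[8] = zz$vyzxzy  (last char: 'y')
Last column: z$zvzzyxy
Original string S is at sorted index 1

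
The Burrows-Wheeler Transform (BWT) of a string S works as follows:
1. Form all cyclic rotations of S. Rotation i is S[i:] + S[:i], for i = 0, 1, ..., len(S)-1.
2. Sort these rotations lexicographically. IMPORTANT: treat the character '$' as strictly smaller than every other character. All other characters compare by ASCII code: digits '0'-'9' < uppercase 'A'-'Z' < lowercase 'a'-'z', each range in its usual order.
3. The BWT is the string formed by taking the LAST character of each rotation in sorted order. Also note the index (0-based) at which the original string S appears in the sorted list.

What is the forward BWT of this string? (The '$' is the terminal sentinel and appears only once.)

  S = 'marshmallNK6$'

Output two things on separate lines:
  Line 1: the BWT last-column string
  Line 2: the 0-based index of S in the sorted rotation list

Answer: 6KNlmmslah$ar
10

Derivation:
All 13 rotations (rotation i = S[i:]+S[:i]):
  rot[0] = marshmallNK6$
  rot[1] = arshmallNK6$m
  rot[2] = rshmallNK6$ma
  rot[3] = shmallNK6$mar
  rot[4] = hmallNK6$mars
  rot[5] = mallNK6$marsh
  rot[6] = allNK6$marshm
  rot[7] = llNK6$marshma
  rot[8] = lNK6$marshmal
  rot[9] = NK6$marshmall
  rot[10] = K6$marshmallN
  rot[11] = 6$marshmallNK
  rot[12] = $marshmallNK6
Sorted (with $ < everything):
  sorted[0] = $marshmallNK6  (last char: '6')
  sorted[1] = 6$marshmallNK  (last char: 'K')
  sorted[2] = K6$marshmallN  (last char: 'N')
  sorted[3] = NK6$marshmall  (last char: 'l')
  sorted[4] = allNK6$marshm  (last char: 'm')
  sorted[5] = arshmallNK6$m  (last char: 'm')
  sorted[6] = hmallNK6$mars  (last char: 's')
  sorted[7] = lNK6$marshmal  (last char: 'l')
  sorted[8] = llNK6$marshma  (last char: 'a')
  sorted[9] = mallNK6$marsh  (last char: 'h')
  sorted[10] = marshmallNK6$  (last char: '$')
  sorted[11] = rshmallNK6$ma  (last char: 'a')
  sorted[12] = shmallNK6$mar  (last char: 'r')
Last column: 6KNlmmslah$ar
Original string S is at sorted index 10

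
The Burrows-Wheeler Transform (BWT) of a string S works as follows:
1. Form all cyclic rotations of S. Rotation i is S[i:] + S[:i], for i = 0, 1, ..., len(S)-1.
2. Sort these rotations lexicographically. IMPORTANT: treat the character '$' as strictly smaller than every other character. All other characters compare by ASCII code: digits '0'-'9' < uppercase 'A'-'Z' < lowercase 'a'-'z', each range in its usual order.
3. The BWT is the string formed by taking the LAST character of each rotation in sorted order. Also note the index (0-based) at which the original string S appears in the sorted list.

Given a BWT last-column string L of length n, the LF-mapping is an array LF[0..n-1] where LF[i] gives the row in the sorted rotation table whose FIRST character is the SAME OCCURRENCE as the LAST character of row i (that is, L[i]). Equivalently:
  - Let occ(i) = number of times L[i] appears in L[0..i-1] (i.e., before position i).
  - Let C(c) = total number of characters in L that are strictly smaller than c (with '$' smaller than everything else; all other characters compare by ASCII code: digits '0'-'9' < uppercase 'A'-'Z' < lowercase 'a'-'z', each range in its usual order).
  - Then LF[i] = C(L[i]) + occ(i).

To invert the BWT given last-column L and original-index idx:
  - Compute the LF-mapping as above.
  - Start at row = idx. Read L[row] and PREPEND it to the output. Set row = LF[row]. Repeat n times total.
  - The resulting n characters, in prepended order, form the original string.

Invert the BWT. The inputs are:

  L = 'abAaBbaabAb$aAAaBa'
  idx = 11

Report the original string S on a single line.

LF mapping: 7 14 1 8 5 15 9 10 16 2 17 0 11 3 4 12 6 13
Walk LF starting at row 11, prepending L[row]:
  step 1: row=11, L[11]='$', prepend. Next row=LF[11]=0
  step 2: row=0, L[0]='a', prepend. Next row=LF[0]=7
  step 3: row=7, L[7]='a', prepend. Next row=LF[7]=10
  step 4: row=10, L[10]='b', prepend. Next row=LF[10]=17
  step 5: row=17, L[17]='a', prepend. Next row=LF[17]=13
  step 6: row=13, L[13]='A', prepend. Next row=LF[13]=3
  step 7: row=3, L[3]='a', prepend. Next row=LF[3]=8
  step 8: row=8, L[8]='b', prepend. Next row=LF[8]=16
  step 9: row=16, L[16]='B', prepend. Next row=LF[16]=6
  step 10: row=6, L[6]='a', prepend. Next row=LF[6]=9
  step 11: row=9, L[9]='A', prepend. Next row=LF[9]=2
  step 12: row=2, L[2]='A', prepend. Next row=LF[2]=1
  step 13: row=1, L[1]='b', prepend. Next row=LF[1]=14
  step 14: row=14, L[14]='A', prepend. Next row=LF[14]=4
  step 15: row=4, L[4]='B', prepend. Next row=LF[4]=5
  step 16: row=5, L[5]='b', prepend. Next row=LF[5]=15
  step 17: row=15, L[15]='a', prepend. Next row=LF[15]=12
  step 18: row=12, L[12]='a', prepend. Next row=LF[12]=11
Reversed output: aabBAbAAaBbaAabaa$

Answer: aabBAbAAaBbaAabaa$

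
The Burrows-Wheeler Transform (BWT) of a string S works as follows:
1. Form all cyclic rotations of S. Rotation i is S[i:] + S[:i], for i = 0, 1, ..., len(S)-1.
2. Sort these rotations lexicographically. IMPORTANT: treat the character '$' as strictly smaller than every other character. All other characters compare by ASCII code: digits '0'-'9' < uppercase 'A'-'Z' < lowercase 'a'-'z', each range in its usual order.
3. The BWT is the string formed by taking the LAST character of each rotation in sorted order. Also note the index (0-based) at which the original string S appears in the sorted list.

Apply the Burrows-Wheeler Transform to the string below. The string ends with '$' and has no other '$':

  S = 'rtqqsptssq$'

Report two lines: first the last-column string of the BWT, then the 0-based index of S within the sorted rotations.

All 11 rotations (rotation i = S[i:]+S[:i]):
  rot[0] = rtqqsptssq$
  rot[1] = tqqsptssq$r
  rot[2] = qqsptssq$rt
  rot[3] = qsptssq$rtq
  rot[4] = sptssq$rtqq
  rot[5] = ptssq$rtqqs
  rot[6] = tssq$rtqqsp
  rot[7] = ssq$rtqqspt
  rot[8] = sq$rtqqspts
  rot[9] = q$rtqqsptss
  rot[10] = $rtqqsptssq
Sorted (with $ < everything):
  sorted[0] = $rtqqsptssq  (last char: 'q')
  sorted[1] = ptssq$rtqqs  (last char: 's')
  sorted[2] = q$rtqqsptss  (last char: 's')
  sorted[3] = qqsptssq$rt  (last char: 't')
  sorted[4] = qsptssq$rtq  (last char: 'q')
  sorted[5] = rtqqsptssq$  (last char: '$')
  sorted[6] = sptssq$rtqq  (last char: 'q')
  sorted[7] = sq$rtqqspts  (last char: 's')
  sorted[8] = ssq$rtqqspt  (last char: 't')
  sorted[9] = tqqsptssq$r  (last char: 'r')
  sorted[10] = tssq$rtqqsp  (last char: 'p')
Last column: qsstq$qstrp
Original string S is at sorted index 5

Answer: qsstq$qstrp
5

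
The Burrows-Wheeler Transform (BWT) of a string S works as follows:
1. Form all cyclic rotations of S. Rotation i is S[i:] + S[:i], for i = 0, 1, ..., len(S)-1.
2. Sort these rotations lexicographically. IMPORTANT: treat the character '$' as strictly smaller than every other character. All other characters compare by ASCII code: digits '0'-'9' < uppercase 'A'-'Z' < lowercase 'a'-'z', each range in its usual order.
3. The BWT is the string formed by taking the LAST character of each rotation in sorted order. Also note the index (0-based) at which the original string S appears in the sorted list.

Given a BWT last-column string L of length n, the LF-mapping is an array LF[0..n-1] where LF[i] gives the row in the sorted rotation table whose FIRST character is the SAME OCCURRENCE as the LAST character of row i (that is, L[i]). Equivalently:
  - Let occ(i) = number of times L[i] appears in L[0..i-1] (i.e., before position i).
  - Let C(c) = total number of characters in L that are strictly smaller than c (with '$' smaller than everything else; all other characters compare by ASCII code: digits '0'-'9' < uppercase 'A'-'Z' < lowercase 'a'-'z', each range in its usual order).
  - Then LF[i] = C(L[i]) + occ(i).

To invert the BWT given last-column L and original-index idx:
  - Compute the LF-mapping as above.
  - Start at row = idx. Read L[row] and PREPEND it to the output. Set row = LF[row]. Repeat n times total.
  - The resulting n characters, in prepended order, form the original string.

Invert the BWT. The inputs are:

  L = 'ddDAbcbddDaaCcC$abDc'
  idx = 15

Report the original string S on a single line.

LF mapping: 16 17 4 1 10 13 11 18 19 5 7 8 2 14 3 0 9 12 6 15
Walk LF starting at row 15, prepending L[row]:
  step 1: row=15, L[15]='$', prepend. Next row=LF[15]=0
  step 2: row=0, L[0]='d', prepend. Next row=LF[0]=16
  step 3: row=16, L[16]='a', prepend. Next row=LF[16]=9
  step 4: row=9, L[9]='D', prepend. Next row=LF[9]=5
  step 5: row=5, L[5]='c', prepend. Next row=LF[5]=13
  step 6: row=13, L[13]='c', prepend. Next row=LF[13]=14
  step 7: row=14, L[14]='C', prepend. Next row=LF[14]=3
  step 8: row=3, L[3]='A', prepend. Next row=LF[3]=1
  step 9: row=1, L[1]='d', prepend. Next row=LF[1]=17
  step 10: row=17, L[17]='b', prepend. Next row=LF[17]=12
  step 11: row=12, L[12]='C', prepend. Next row=LF[12]=2
  step 12: row=2, L[2]='D', prepend. Next row=LF[2]=4
  step 13: row=4, L[4]='b', prepend. Next row=LF[4]=10
  step 14: row=10, L[10]='a', prepend. Next row=LF[10]=7
  step 15: row=7, L[7]='d', prepend. Next row=LF[7]=18
  step 16: row=18, L[18]='D', prepend. Next row=LF[18]=6
  step 17: row=6, L[6]='b', prepend. Next row=LF[6]=11
  step 18: row=11, L[11]='a', prepend. Next row=LF[11]=8
  step 19: row=8, L[8]='d', prepend. Next row=LF[8]=19
  step 20: row=19, L[19]='c', prepend. Next row=LF[19]=15
Reversed output: cdabDdabDCbdACccDad$

Answer: cdabDdabDCbdACccDad$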